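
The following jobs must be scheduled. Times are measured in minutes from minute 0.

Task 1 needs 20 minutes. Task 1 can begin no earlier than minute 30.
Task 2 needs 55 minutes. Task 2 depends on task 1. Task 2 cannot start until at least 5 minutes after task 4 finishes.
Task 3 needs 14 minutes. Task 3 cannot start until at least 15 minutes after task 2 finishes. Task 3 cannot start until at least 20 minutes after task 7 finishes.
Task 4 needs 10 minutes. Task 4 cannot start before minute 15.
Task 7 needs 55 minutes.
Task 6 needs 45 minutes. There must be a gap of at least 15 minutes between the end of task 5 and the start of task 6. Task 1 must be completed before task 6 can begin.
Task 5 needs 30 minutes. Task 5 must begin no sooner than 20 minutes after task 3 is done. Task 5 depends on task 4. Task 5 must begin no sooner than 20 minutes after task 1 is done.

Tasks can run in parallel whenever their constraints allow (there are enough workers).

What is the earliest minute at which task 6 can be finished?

244

Task 7 has no prerequisites, so it starts at minute 0 and finishes at minute 55.
After its own release at minute 15, task 4 can start at minute 15 and finishes at minute 25.
Task 1 waits on its own release at minute 30, so it starts at minute 30 and finishes at 30 + 20 = minute 50.
For task 2: task 1 (finishes minute 50); task 4 (finishes minute 25, plus 5-minute gap → minute 30). Taking the maximum gives a start of minute 50, and it finishes at 50 + 55 = minute 105.
Task 3 has to wait for task 2 (finishes minute 105, plus 15-minute gap → minute 120); task 7 (finishes minute 55, plus 20-minute gap → minute 75). The latest of these is minute 120, so task 3 runs minute 120 to 120 + 14 = minute 134.
For task 5: task 3 (finishes minute 134, plus 20-minute gap → minute 154); task 4 (finishes minute 25); task 1 (finishes minute 50, plus 20-minute gap → minute 70). Taking the maximum gives a start of minute 154, and it finishes at 154 + 30 = minute 184.
Task 6 needs all of task 5 (finishes minute 184, plus 15-minute gap → minute 199); task 1 (finishes minute 50). That puts its earliest start at minute 199; it finishes at 199 + 45 = minute 244.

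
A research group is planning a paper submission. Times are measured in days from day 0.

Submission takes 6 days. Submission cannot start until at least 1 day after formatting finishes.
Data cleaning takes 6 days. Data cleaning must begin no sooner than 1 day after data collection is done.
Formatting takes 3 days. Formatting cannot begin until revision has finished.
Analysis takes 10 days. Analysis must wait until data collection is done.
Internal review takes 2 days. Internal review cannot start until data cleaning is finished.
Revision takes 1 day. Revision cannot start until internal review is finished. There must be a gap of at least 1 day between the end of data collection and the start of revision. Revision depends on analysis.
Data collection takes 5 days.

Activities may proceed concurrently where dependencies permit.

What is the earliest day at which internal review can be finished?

Data collection can start immediately at day 0; it finishes at day 5.
Data cleaning waits on data collection (finishes day 5, plus 1-day gap → day 6), so it starts at day 6 and finishes at 6 + 6 = day 12.
After data cleaning (finishes day 12), internal review can start at day 12 and finishes at day 14.

14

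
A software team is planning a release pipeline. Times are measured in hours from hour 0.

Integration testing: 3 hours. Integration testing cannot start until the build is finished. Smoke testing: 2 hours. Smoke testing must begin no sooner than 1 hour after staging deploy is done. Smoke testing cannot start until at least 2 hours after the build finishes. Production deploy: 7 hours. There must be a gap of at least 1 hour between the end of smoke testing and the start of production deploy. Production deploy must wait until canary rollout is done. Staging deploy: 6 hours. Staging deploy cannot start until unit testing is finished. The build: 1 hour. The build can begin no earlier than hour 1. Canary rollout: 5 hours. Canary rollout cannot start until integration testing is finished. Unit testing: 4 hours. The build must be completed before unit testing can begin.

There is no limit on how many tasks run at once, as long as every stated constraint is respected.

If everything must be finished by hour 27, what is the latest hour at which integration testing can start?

To finish by hour 27, production deploy (duration 7) must start no later than hour 20.
Canary rollout has to be done before production deploy (must start by hour 20). That means finishing by hour 20, i.e. starting by 20 − 5 = hour 15.
Integration testing has to be done before canary rollout (must start by hour 15). That means finishing by hour 15, i.e. starting by 15 − 3 = hour 12.

12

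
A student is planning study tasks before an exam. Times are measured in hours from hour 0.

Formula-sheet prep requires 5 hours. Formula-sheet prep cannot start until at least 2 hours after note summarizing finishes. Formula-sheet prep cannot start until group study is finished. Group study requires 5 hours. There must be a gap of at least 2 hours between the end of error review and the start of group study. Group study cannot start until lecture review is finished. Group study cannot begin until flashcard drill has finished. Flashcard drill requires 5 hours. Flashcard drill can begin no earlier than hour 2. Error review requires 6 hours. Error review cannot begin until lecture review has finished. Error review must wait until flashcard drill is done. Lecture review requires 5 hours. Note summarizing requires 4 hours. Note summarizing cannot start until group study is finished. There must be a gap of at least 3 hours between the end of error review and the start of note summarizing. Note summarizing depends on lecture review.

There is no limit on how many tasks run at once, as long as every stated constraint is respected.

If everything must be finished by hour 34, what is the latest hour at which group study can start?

Formula-sheet prep must finish by hour 34; it takes 5 hours, so it must start by 34 − 5 = hour 29.
Note summarizing must finish before formula-sheet prep (must start by hour 29, minus 2-hour gap → hour 27). With a 4-hour duration, note summarizing must start by 27 − 4 = hour 23.
Group study must finish in time for note summarizing (must start by hour 23); formula-sheet prep (must start by hour 29). The tightest is hour 23, so group study must start by 23 − 5 = hour 18.

18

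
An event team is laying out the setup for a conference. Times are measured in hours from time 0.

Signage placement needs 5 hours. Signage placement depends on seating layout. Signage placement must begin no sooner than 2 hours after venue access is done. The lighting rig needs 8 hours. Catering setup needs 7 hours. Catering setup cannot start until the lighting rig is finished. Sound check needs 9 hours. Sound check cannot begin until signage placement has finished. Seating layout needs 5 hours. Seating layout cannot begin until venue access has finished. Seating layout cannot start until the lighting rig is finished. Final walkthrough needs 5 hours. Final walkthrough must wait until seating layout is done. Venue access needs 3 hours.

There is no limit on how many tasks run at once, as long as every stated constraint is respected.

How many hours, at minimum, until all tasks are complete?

27

Nothing blocks the lighting rig, so it runs from hour 0 to hour 8.
After the lighting rig (finishes hour 8), catering setup can start at hour 8 and finishes at hour 15.
Nothing blocks venue access, so it runs from hour 0 to hour 3.
Seating layout has to wait for venue access (finishes hour 3); the lighting rig (finishes hour 8). The latest of these is hour 8, so seating layout runs hour 8 to 8 + 5 = hour 13.
Final walkthrough waits on seating layout (finishes hour 13), so it starts at hour 13 and finishes at 13 + 5 = hour 18.
Signage placement needs all of seating layout (finishes hour 13); venue access (finishes hour 3, plus 2-hour gap → hour 5). That puts its earliest start at hour 13; it finishes at 13 + 5 = hour 18.
Sound check cannot begin until signage placement (finishes hour 18). It runs from hour 18 to 18 + 9 = hour 27.
All tasks are finished once the last one completes. Finish times: Venue access at 3, The lighting rig at 8, Seating layout at 13, Signage placement at 18, Catering setup at 15, Sound check at 27, Final walkthrough at 18. The latest is hour 27.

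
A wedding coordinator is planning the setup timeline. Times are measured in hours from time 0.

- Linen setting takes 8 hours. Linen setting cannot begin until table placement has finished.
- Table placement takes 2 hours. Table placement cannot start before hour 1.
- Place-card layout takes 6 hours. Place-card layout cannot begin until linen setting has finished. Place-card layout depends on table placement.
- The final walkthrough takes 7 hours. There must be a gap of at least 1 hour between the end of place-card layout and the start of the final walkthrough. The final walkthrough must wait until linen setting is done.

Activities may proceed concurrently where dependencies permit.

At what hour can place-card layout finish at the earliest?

Table placement cannot begin until its own release at hour 1. It runs from hour 1 to 1 + 2 = hour 3.
Linen setting waits on table placement (finishes hour 3), so it starts at hour 3 and finishes at 3 + 8 = hour 11.
For place-card layout: linen setting (finishes hour 11); table placement (finishes hour 3). Taking the maximum gives a start of hour 11, and it finishes at 11 + 6 = hour 17.

17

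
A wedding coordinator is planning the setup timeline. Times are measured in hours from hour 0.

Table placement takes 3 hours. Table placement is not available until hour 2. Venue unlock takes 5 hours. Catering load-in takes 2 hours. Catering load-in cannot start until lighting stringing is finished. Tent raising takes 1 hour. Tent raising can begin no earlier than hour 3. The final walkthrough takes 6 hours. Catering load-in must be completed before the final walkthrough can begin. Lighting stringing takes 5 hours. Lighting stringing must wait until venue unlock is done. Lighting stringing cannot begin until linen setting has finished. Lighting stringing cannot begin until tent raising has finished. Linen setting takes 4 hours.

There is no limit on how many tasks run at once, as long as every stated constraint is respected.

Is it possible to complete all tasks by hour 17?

No

Linen setting has no prerequisites, so it starts at hour 0 and finishes at hour 4.
Table placement cannot begin until its own release at hour 2. It runs from hour 2 to 2 + 3 = hour 5.
Tent raising waits on its own release at hour 3, so it starts at hour 3 and finishes at 3 + 1 = hour 4.
Nothing blocks venue unlock, so it runs from hour 0 to hour 5.
Lighting stringing needs all of venue unlock (finishes hour 5); linen setting (finishes hour 4); tent raising (finishes hour 4). That puts its earliest start at hour 5; it finishes at 5 + 5 = hour 10.
After lighting stringing (finishes hour 10), catering load-in can start at hour 10 and finishes at hour 12.
The final walkthrough waits on catering load-in (finishes hour 12), so it starts at hour 12 and finishes at 12 + 6 = hour 18.
The earliest everything can be done is hour 18, which is after the deadline of 17, so it is not possible.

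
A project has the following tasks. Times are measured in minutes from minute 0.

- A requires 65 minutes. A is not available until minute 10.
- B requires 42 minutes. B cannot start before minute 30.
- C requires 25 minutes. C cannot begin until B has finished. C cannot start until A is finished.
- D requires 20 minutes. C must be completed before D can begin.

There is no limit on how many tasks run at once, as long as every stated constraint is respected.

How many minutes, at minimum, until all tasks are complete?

B cannot begin until its own release at minute 30. It runs from minute 30 to 30 + 42 = minute 72.
A waits on its own release at minute 10, so it starts at minute 10 and finishes at 10 + 65 = minute 75.
C needs all of B (finishes minute 72); A (finishes minute 75). That puts its earliest start at minute 75; it finishes at 75 + 25 = minute 100.
D waits on C (finishes minute 100), so it starts at minute 100 and finishes at 100 + 20 = minute 120.
All tasks are finished once the last one completes. Finish times: A at 75, B at 72, C at 100, D at 120. The latest is minute 120.

120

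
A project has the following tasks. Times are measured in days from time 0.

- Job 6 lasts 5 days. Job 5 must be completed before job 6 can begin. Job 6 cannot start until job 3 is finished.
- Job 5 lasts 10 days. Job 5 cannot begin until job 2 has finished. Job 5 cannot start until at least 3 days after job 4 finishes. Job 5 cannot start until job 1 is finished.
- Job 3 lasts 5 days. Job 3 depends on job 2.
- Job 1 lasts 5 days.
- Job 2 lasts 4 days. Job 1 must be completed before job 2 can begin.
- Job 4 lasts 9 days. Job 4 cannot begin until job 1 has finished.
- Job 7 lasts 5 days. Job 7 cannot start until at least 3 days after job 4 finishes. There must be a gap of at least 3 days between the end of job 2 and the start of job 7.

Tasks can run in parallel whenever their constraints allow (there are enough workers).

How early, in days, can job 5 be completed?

Job 1 has no prerequisites, so it starts at day 0 and finishes at day 5.
Job 4 waits on job 1 (finishes day 5), so it starts at day 5 and finishes at 5 + 9 = day 14.
Job 2 cannot begin until job 1 (finishes day 5). It runs from day 5 to 5 + 4 = day 9.
For job 5: job 2 (finishes day 9); job 4 (finishes day 14, plus 3-day gap → day 17); job 1 (finishes day 5). Taking the maximum gives a start of day 17, and it finishes at 17 + 10 = day 27.

27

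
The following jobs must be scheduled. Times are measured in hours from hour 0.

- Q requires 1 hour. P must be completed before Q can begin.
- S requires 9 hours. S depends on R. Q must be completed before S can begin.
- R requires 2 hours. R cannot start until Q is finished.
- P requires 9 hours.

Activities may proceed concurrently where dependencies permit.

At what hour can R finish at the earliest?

12

Nothing blocks P, so it runs from hour 0 to hour 9.
After P (finishes hour 9), Q can start at hour 9 and finishes at hour 10.
R waits on Q (finishes hour 10), so it starts at hour 10 and finishes at 10 + 2 = hour 12.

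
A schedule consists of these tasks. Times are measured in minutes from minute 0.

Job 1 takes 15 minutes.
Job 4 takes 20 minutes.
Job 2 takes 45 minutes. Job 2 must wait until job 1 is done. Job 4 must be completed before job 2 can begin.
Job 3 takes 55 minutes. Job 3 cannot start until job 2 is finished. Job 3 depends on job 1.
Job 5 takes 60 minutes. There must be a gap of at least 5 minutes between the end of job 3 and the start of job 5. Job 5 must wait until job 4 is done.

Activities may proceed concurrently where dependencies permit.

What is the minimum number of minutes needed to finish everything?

185

Job 4 can start immediately at minute 0; it finishes at minute 20.
Job 1 has no prerequisites, so it starts at minute 0 and finishes at minute 15.
Job 2 cannot start until job 1 (finishes minute 15); job 4 (finishes minute 20). The controlling bound is minute 20, so job 2 finishes at 20 + 45 = minute 65.
Job 3 needs all of job 2 (finishes minute 65); job 1 (finishes minute 15). That puts its earliest start at minute 65; it finishes at 65 + 55 = minute 120.
For job 5: job 3 (finishes minute 120, plus 5-minute gap → minute 125); job 4 (finishes minute 20). Taking the maximum gives a start of minute 125, and it finishes at 125 + 60 = minute 185.
All tasks are finished once the last one completes. Finish times: Job 1 at 15, Job 2 at 65, Job 3 at 120, Job 4 at 20, Job 5 at 185. The latest is minute 185.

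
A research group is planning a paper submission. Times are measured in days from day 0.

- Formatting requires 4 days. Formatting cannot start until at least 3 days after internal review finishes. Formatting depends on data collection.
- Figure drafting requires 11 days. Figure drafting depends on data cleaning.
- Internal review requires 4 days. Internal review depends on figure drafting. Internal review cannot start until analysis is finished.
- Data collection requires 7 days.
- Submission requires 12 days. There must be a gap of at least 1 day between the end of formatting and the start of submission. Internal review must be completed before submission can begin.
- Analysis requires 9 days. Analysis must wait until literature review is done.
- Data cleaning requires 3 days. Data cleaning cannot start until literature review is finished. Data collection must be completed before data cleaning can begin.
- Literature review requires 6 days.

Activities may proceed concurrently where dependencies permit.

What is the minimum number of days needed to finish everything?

Nothing blocks data collection, so it runs from day 0 to day 7.
Nothing blocks literature review, so it runs from day 0 to day 6.
Analysis cannot begin until literature review (finishes day 6). It runs from day 6 to 6 + 9 = day 15.
Data cleaning has to wait for literature review (finishes day 6); data collection (finishes day 7). The latest of these is day 7, so data cleaning runs day 7 to 7 + 3 = day 10.
Figure drafting waits on data cleaning (finishes day 10), so it starts at day 10 and finishes at 10 + 11 = day 21.
Internal review needs all of figure drafting (finishes day 21); analysis (finishes day 15). That puts its earliest start at day 21; it finishes at 21 + 4 = day 25.
Formatting needs all of internal review (finishes day 25, plus 3-day gap → day 28); data collection (finishes day 7). That puts its earliest start at day 28; it finishes at 28 + 4 = day 32.
Submission cannot start until formatting (finishes day 32, plus 1-day gap → day 33); internal review (finishes day 25). The controlling bound is day 33, so submission finishes at 33 + 12 = day 45.
All tasks are finished once the last one completes. Finish times: Literature review at 6, Data collection at 7, Data cleaning at 10, Analysis at 15, Figure drafting at 21, Internal review at 25, Formatting at 32, Submission at 45. The latest is day 45.

45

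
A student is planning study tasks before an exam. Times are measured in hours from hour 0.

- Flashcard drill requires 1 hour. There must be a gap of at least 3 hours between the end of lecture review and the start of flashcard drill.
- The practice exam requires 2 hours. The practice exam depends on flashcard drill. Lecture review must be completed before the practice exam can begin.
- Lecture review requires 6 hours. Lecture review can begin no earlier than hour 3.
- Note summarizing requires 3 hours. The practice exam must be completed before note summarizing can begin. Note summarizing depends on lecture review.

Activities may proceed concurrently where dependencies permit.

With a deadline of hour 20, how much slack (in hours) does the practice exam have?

After its own release at hour 3, lecture review can start at hour 3 and finishes at hour 9.
Flashcard drill cannot begin until lecture review (finishes hour 9, plus 3-hour gap → hour 12). It runs from hour 12 to 12 + 1 = hour 13.
The practice exam needs all of flashcard drill (finishes hour 13); lecture review (finishes hour 9). That puts its earliest start at hour 13; it finishes at 13 + 2 = hour 15.

Working backward from the deadline:
Note summarizing must finish by hour 20; it takes 3 hours, so it must start by 20 − 3 = hour 17.
The practice exam feeds into note summarizing (must start by hour 17); so the practice exam must finish by hour 17 and therefore start by hour 15.
So the practice exam can start as early as hour 13 and as late as hour 15, giving 15 − 13 = 2 hours of slack.

2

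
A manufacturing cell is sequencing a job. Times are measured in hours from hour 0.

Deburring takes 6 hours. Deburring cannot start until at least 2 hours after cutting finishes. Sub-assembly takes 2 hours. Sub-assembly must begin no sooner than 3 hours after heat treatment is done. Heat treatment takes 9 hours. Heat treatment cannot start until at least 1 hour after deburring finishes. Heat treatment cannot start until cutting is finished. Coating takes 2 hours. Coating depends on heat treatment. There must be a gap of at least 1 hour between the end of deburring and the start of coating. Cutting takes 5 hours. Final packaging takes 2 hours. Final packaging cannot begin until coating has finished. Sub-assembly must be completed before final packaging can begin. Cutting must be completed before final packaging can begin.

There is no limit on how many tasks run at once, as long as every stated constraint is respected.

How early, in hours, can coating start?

23

Cutting can start immediately at hour 0; it finishes at hour 5.
Deburring waits on cutting (finishes hour 5, plus 2-hour gap → hour 7), so it starts at hour 7 and finishes at 7 + 6 = hour 13.
Heat treatment has to wait for deburring (finishes hour 13, plus 1-hour gap → hour 14); cutting (finishes hour 5). The latest of these is hour 14, so heat treatment runs hour 14 to 14 + 9 = hour 23.
Coating waits on heat treatment (finishes hour 23); deburring (finishes hour 13, plus 1-hour gap → hour 14). The latest of these is hour 23, which is the earliest coating can start.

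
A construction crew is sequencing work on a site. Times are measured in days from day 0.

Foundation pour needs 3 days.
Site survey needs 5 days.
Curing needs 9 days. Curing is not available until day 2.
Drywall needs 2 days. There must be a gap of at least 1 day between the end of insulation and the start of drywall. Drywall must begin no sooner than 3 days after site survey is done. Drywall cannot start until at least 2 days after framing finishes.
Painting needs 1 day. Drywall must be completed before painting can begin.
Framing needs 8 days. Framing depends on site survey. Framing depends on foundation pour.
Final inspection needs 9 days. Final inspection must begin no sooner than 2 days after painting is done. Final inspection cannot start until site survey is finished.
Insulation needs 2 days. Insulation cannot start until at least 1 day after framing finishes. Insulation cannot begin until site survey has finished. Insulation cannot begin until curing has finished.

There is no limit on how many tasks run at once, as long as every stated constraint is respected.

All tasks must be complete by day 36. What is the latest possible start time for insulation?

19

To finish by day 36, final inspection (duration 9) must start no later than day 27.
Painting feeds into final inspection (must start by day 27, minus 2-day gap → day 25); so painting must finish by day 25 and therefore start by day 24.
Drywall feeds into painting (must start by day 24); so drywall must finish by day 24 and therefore start by day 22.
Insulation feeds into drywall (must start by day 22, minus 1-day gap → day 21); so insulation must finish by day 21 and therefore start by day 19.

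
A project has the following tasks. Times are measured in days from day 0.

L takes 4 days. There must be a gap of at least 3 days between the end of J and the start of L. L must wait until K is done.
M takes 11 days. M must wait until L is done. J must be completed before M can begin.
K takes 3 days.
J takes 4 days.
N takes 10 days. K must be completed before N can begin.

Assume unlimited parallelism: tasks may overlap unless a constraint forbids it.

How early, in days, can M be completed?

22

K has no prerequisites, so it starts at day 0 and finishes at day 3.
J has no prerequisites, so it starts at day 0 and finishes at day 4.
L needs all of J (finishes day 4, plus 3-day gap → day 7); K (finishes day 3). That puts its earliest start at day 7; it finishes at 7 + 4 = day 11.
M cannot start until L (finishes day 11); J (finishes day 4). The controlling bound is day 11, so M finishes at 11 + 11 = day 22.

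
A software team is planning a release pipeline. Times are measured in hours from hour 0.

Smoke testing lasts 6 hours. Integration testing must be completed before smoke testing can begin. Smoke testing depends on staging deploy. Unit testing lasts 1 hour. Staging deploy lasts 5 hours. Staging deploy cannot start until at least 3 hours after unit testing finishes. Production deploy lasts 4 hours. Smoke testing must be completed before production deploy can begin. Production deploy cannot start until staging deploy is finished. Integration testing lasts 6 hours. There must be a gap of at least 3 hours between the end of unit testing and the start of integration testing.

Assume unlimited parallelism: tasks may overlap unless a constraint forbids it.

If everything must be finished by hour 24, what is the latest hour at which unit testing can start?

To finish by hour 24, production deploy (duration 4) must start no later than hour 20.
Smoke testing has to be done before production deploy (must start by hour 20). That means finishing by hour 20, i.e. starting by 20 − 6 = hour 14.
Integration testing feeds into smoke testing (must start by hour 14); so integration testing must finish by hour 14 and therefore start by hour 8.
For staging deploy: smoke testing (must start by hour 14); production deploy (must start by hour 20). The most restrictive is hour 14; with a 5-hour duration, staging deploy must start by hour 9.
For unit testing: integration testing (must start by hour 8, minus 3-hour gap → hour 5); staging deploy (must start by hour 9, minus 3-hour gap → hour 6). The most restrictive is hour 5; with a 1-hour duration, unit testing must start by hour 4.

4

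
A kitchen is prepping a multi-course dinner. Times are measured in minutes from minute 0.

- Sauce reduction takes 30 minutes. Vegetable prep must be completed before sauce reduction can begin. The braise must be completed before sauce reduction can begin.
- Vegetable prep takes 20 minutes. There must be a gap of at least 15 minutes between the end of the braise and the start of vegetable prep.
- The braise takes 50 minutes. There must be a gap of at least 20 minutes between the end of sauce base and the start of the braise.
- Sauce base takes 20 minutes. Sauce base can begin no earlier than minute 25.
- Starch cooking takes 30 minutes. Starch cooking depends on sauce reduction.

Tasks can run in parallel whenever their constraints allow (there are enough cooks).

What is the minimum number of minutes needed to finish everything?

After its own release at minute 25, sauce base can start at minute 25 and finishes at minute 45.
After sauce base (finishes minute 45, plus 20-minute gap → minute 65), the braise can start at minute 65 and finishes at minute 115.
After the braise (finishes minute 115, plus 15-minute gap → minute 130), vegetable prep can start at minute 130 and finishes at minute 150.
Sauce reduction cannot start until vegetable prep (finishes minute 150); the braise (finishes minute 115). The controlling bound is minute 150, so sauce reduction finishes at 150 + 30 = minute 180.
Starch cooking waits on sauce reduction (finishes minute 180), so it starts at minute 180 and finishes at 180 + 30 = minute 210.
All tasks are finished once the last one completes. Finish times: Sauce base at 45, The braise at 115, Vegetable prep at 150, Sauce reduction at 180, Starch cooking at 210. The latest is minute 210.

210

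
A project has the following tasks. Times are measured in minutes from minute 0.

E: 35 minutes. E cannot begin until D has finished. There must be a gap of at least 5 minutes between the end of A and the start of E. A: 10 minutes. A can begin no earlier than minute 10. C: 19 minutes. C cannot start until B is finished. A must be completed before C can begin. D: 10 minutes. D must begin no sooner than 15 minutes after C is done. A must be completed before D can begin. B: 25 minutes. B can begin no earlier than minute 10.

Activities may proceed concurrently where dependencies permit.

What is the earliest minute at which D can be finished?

79

B waits on its own release at minute 10, so it starts at minute 10 and finishes at 10 + 25 = minute 35.
A waits on its own release at minute 10, so it starts at minute 10 and finishes at 10 + 10 = minute 20.
C cannot start until B (finishes minute 35); A (finishes minute 20). The controlling bound is minute 35, so C finishes at 35 + 19 = minute 54.
D cannot start until C (finishes minute 54, plus 15-minute gap → minute 69); A (finishes minute 20). The controlling bound is minute 69, so D finishes at 69 + 10 = minute 79.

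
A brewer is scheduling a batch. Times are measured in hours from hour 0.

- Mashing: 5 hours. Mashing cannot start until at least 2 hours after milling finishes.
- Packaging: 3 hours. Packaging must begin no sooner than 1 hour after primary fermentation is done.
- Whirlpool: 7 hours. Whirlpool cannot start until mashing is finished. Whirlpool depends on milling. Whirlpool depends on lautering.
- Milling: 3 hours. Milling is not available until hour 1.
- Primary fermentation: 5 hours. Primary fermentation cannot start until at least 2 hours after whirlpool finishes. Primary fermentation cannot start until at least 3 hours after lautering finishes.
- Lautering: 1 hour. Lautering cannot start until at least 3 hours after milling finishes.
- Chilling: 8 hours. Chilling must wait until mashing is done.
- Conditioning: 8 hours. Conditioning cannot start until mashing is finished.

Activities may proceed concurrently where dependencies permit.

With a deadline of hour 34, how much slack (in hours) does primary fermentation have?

Milling waits on its own release at hour 1, so it starts at hour 1 and finishes at 1 + 3 = hour 4.
Lautering waits on milling (finishes hour 4, plus 3-hour gap → hour 7), so it starts at hour 7 and finishes at 7 + 1 = hour 8.
Mashing waits on milling (finishes hour 4, plus 2-hour gap → hour 6), so it starts at hour 6 and finishes at 6 + 5 = hour 11.
Whirlpool needs all of mashing (finishes hour 11); milling (finishes hour 4); lautering (finishes hour 8). That puts its earliest start at hour 11; it finishes at 11 + 7 = hour 18.
For primary fermentation: whirlpool (finishes hour 18, plus 2-hour gap → hour 20); lautering (finishes hour 8, plus 3-hour gap → hour 11). Taking the maximum gives a start of hour 20, and it finishes at 20 + 5 = hour 25.

Working backward from the deadline:
Packaging must finish by hour 34; it takes 3 hours, so it must start by 34 − 3 = hour 31.
Primary fermentation has to be done before packaging (must start by hour 31, minus 1-hour gap → hour 30). That means finishing by hour 30, i.e. starting by 30 − 5 = hour 25.
So primary fermentation can start as early as hour 20 and as late as hour 25, giving 25 − 20 = 5 hours of slack.

5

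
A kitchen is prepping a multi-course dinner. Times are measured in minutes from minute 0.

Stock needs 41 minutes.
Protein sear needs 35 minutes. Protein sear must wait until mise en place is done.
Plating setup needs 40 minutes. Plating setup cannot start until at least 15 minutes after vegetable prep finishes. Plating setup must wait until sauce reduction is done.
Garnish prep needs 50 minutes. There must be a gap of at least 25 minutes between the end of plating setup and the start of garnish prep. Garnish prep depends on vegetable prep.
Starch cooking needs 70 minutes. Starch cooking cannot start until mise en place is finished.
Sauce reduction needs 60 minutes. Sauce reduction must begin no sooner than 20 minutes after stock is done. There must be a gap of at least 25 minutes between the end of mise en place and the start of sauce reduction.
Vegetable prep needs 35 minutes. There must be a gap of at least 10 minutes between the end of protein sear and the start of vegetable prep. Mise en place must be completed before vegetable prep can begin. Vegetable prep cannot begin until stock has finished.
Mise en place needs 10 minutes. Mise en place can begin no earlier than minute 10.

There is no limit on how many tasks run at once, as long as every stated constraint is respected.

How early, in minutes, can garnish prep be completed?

Stock can start immediately at minute 0; it finishes at minute 41.
After its own release at minute 10, mise en place can start at minute 10 and finishes at minute 20.
For sauce reduction: stock (finishes minute 41, plus 20-minute gap → minute 61); mise en place (finishes minute 20, plus 25-minute gap → minute 45). Taking the maximum gives a start of minute 61, and it finishes at 61 + 60 = minute 121.
Protein sear cannot begin until mise en place (finishes minute 20). It runs from minute 20 to 20 + 35 = minute 55.
Vegetable prep cannot start until protein sear (finishes minute 55, plus 10-minute gap → minute 65); mise en place (finishes minute 20); stock (finishes minute 41). The controlling bound is minute 65, so vegetable prep finishes at 65 + 35 = minute 100.
Plating setup has to wait for vegetable prep (finishes minute 100, plus 15-minute gap → minute 115); sauce reduction (finishes minute 121). The latest of these is minute 121, so plating setup runs minute 121 to 121 + 40 = minute 161.
Garnish prep needs all of plating setup (finishes minute 161, plus 25-minute gap → minute 186); vegetable prep (finishes minute 100). That puts its earliest start at minute 186; it finishes at 186 + 50 = minute 236.

236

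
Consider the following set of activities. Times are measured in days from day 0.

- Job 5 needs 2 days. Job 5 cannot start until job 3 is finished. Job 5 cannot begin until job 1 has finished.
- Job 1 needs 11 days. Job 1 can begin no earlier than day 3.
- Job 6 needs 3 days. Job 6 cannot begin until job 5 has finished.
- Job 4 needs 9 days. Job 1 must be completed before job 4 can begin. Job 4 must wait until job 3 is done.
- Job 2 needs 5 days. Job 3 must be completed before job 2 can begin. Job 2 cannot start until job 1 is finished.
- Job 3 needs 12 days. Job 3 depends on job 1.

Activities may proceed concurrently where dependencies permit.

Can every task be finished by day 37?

Yes

After its own release at day 3, job 1 can start at day 3 and finishes at day 14.
Job 3 cannot begin until job 1 (finishes day 14). It runs from day 14 to 14 + 12 = day 26.
For job 5: job 3 (finishes day 26); job 1 (finishes day 14). Taking the maximum gives a start of day 26, and it finishes at 26 + 2 = day 28.
Job 6 waits on job 5 (finishes day 28), so it starts at day 28 and finishes at 28 + 3 = day 31.
For job 4: job 1 (finishes day 14); job 3 (finishes day 26). Taking the maximum gives a start of day 26, and it finishes at 26 + 9 = day 35.
For job 2: job 3 (finishes day 26); job 1 (finishes day 14). Taking the maximum gives a start of day 26, and it finishes at 26 + 5 = day 31.
Every task is finished by day 35, which is no later than the deadline of 37, so the schedule is feasible.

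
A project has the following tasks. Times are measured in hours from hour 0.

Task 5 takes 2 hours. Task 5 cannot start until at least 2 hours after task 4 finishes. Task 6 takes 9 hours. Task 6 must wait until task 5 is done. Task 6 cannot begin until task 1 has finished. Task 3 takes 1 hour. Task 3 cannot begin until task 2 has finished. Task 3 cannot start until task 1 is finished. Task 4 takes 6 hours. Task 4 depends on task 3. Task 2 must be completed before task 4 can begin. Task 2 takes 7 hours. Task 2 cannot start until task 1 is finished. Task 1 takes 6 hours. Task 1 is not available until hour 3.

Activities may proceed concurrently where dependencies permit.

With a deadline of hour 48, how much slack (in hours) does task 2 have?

12

Task 1 waits on its own release at hour 3, so it starts at hour 3 and finishes at 3 + 6 = hour 9.
After task 1 (finishes hour 9), task 2 can start at hour 9 and finishes at hour 16.

Working backward from the deadline:
Task 6 must finish by hour 48; it takes 9 hours, so it must start by 48 − 9 = hour 39.
Since task 6 (must start by hour 39) depends on it, task 5 must finish by hour 39. Backing off its 2-hour duration gives a latest start of hour 37.
Task 4 must finish before task 5 (must start by hour 37, minus 2-hour gap → hour 35). With a 6-hour duration, task 4 must start by 35 − 6 = hour 29.
Task 3 feeds into task 4 (must start by hour 29); so task 3 must finish by hour 29 and therefore start by hour 28.
Task 2 has several dependents: task 3 (must start by hour 28); task 4 (must start by hour 29). The earliest of those limits is hour 28, so task 2 must start by 28 − 7 = hour 21.
So task 2 can start as early as hour 9 and as late as hour 21, giving 21 − 9 = 12 hours of slack.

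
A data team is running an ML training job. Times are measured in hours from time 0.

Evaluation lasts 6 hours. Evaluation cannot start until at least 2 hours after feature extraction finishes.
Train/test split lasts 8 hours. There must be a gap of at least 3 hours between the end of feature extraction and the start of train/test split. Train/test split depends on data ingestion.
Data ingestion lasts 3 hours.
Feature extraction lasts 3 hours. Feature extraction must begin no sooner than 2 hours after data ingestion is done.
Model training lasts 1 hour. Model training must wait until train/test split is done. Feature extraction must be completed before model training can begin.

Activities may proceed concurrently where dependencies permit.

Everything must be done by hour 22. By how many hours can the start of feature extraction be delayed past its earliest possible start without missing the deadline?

Data ingestion can start immediately at hour 0; it finishes at hour 3.
After data ingestion (finishes hour 3, plus 2-hour gap → hour 5), feature extraction can start at hour 5 and finishes at hour 8.

Working backward from the deadline:
Model training must finish by hour 22; it takes 1 hour, so it must start by 22 − 1 = hour 21.
Train/test split has to be done before model training (must start by hour 21). That means finishing by hour 21, i.e. starting by 21 − 8 = hour 13.
Evaluation has no dependents, so it just needs to finish by hour 22. Starting by 22 − 6 = hour 16 achieves that.
Feature extraction must finish in time for train/test split (must start by hour 13, minus 3-hour gap → hour 10); model training (must start by hour 21); evaluation (must start by hour 16, minus 2-hour gap → hour 14). The tightest is hour 10, so feature extraction must start by 10 − 3 = hour 7.
So feature extraction can start as early as hour 5 and as late as hour 7, giving 7 − 5 = 2 hours of slack.

2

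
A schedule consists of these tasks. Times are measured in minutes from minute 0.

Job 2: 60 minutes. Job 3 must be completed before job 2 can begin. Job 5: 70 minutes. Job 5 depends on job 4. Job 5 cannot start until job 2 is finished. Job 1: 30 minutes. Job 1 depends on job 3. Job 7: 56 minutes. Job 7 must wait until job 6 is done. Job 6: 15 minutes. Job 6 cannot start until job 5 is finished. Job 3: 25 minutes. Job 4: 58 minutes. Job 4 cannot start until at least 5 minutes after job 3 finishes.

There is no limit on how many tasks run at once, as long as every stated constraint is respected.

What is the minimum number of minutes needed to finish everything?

Job 3 can start immediately at minute 0; it finishes at minute 25.
Job 4 waits on job 3 (finishes minute 25, plus 5-minute gap → minute 30), so it starts at minute 30 and finishes at 30 + 58 = minute 88.
Job 2 waits on job 3 (finishes minute 25), so it starts at minute 25 and finishes at 25 + 60 = minute 85.
Job 5 needs all of job 4 (finishes minute 88); job 2 (finishes minute 85). That puts its earliest start at minute 88; it finishes at 88 + 70 = minute 158.
Job 6 cannot begin until job 5 (finishes minute 158). It runs from minute 158 to 158 + 15 = minute 173.
Job 7 waits on job 6 (finishes minute 173), so it starts at minute 173 and finishes at 173 + 56 = minute 229.
Job 1 waits on job 3 (finishes minute 25), so it starts at minute 25 and finishes at 25 + 30 = minute 55.
All tasks are finished once the last one completes. Finish times: Job 1 at 55, Job 2 at 85, Job 3 at 25, Job 4 at 88, Job 5 at 158, Job 6 at 173, Job 7 at 229. The latest is minute 229.

229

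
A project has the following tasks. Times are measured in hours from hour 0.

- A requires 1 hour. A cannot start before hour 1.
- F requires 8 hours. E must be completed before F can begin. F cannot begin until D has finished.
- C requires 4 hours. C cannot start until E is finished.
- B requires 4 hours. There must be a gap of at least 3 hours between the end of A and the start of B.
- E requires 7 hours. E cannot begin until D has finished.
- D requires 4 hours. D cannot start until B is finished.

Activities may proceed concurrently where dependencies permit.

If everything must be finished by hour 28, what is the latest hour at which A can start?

1

C must finish by hour 28; it takes 4 hours, so it must start by 28 − 4 = hour 24.
F has no dependents, so it just needs to finish by hour 28. Starting by 28 − 8 = hour 20 achieves that.
E must finish in time for C (must start by hour 24); F (must start by hour 20). The tightest is hour 20, so E must start by 20 − 7 = hour 13.
For D: E (must start by hour 13); F (must start by hour 20). The most restrictive is hour 13; with a 4-hour duration, D must start by hour 9.
B has to be done before D (must start by hour 9). That means finishing by hour 9, i.e. starting by 9 − 4 = hour 5.
A feeds into B (must start by hour 5, minus 3-hour gap → hour 2); so A must finish by hour 2 and therefore start by hour 1.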